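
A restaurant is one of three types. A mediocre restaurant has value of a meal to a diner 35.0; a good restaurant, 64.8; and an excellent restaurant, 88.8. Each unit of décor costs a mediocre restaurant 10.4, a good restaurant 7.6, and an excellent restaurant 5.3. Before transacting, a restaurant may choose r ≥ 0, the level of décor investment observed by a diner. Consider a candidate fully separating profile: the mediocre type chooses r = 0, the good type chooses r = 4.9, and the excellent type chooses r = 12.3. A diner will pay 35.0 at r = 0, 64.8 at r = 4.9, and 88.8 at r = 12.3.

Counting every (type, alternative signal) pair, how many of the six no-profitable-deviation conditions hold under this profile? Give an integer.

3

Excellent (own payoff 88.8 − 5.3×12.3 = 23.61): to r=0 gives 35.0 → profitable ✗; to r=4.9 gives 64.8 − 5.3×4.9 = 38.83 → profitable ✗.
Mediocre (own payoff 35.0): to r=4.9 gives 64.8 − 10.4×4.9 = 13.84 → no gain ✓; to r=12.3 gives 88.8 − 10.4×12.3 = -39.12 → no gain ✓.
Good (own payoff 64.8 − 7.6×4.9 = 27.56): to r=0 gives 35.0 → profitable ✗; to r=12.3 gives 88.8 − 7.6×12.3 = -4.68 → no gain ✓.
3 of the 6 constraints hold; not an equilibrium.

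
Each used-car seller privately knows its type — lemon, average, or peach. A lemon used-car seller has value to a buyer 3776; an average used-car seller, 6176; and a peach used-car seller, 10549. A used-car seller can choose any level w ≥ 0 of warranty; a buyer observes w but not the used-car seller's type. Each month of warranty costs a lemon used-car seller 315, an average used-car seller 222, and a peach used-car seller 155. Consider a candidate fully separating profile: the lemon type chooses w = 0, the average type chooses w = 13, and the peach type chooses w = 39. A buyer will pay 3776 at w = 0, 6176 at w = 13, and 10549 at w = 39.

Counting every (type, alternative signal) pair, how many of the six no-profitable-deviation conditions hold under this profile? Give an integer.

Lemon (own payoff 3776): to w=13 gives 6176 − 315×13 = 2081 → no gain ✓; to w=39 gives 10549 − 315×39 = -1736 → no gain ✓.
Peach (own payoff 10549 − 155×39 = 4504): to w=0 gives 3776 → no gain ✓; to w=13 gives 6176 − 155×13 = 4161 → no gain ✓.
Average (own payoff 6176 − 222×13 = 3290): to w=0 gives 3776 → profitable ✗; to w=39 gives 10549 − 222×39 = 1891 → no gain ✓.
5 of the 6 constraints hold; not an equilibrium.

5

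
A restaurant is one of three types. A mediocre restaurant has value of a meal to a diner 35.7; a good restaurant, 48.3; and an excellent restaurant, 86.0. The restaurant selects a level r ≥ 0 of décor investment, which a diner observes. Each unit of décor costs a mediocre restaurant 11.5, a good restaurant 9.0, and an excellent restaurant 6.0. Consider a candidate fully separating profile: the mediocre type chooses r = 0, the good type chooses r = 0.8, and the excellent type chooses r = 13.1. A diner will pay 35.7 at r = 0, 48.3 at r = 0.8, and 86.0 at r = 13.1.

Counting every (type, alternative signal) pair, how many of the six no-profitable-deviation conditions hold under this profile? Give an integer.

3

Excellent (own payoff 86.0 − 6.0×13.1 = 7.4): to r=0 gives 35.7 → profitable ✗; to r=0.8 gives 48.3 − 6.0×0.8 = 43.5 → profitable ✗.
Good (own payoff 48.3 − 9.0×0.8 = 41.1): to r=0 gives 35.7 → no gain ✓; to r=13.1 gives 86.0 − 9.0×13.1 = -31.9 → no gain ✓.
Mediocre (own payoff 35.7): to r=0.8 gives 48.3 − 11.5×0.8 = 39.1 → profitable ✗; to r=13.1 gives 86.0 − 11.5×13.1 = -64.65 → no gain ✓.
3 of the 6 constraints hold; not an equilibrium.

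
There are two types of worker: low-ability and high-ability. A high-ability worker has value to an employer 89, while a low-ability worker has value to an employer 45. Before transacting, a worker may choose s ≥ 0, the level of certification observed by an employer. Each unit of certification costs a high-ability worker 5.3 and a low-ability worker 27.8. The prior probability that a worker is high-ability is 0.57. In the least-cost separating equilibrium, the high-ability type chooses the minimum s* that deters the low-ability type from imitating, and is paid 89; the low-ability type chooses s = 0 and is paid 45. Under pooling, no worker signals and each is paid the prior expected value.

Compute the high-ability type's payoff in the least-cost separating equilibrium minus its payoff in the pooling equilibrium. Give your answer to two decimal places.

Least-cost separating signal: s* solves 45 = 89 − 27.8·s*, so s* = (89 − 45)/27.8 ≈ 1.5827.
High-ability type's separating payoff: 89 − 5.3 × s* = 89 − 5.3 × (89 − 45)/27.8 = 89 − 233.2/27.8 ≈ 80.6115.
Pooling payoff: 0.57 × 89 + 0.43 × 45 = 70.08.
Difference: 80.6115 − 70.08 = 10.5315, i.e. 10.53 to two decimal places.
The high-ability type prefers to separate.

10.53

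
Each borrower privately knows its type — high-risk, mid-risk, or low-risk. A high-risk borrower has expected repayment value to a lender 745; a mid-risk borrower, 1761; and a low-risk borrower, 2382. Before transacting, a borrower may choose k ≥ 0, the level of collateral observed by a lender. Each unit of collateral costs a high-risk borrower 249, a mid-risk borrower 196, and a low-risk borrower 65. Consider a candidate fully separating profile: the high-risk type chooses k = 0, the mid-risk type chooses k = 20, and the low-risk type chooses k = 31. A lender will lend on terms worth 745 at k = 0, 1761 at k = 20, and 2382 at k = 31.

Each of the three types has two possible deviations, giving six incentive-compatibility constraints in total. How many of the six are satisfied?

High-risk (own payoff 745): to k=20 gives 1761 − 249×20 = -3219 → no gain ✓; to k=31 gives 2382 − 249×31 = -5337 → no gain ✓.
Low-risk (own payoff 2382 − 65×31 = 367): to k=0 gives 745 → profitable ✗; to k=20 gives 1761 − 65×20 = 461 → profitable ✗.
Mid-risk (own payoff 1761 − 196×20 = -2159): to k=0 gives 745 → profitable ✗; to k=31 gives 2382 − 196×31 = -3694 → no gain ✓.
3 of the 6 constraints hold; not an equilibrium.

3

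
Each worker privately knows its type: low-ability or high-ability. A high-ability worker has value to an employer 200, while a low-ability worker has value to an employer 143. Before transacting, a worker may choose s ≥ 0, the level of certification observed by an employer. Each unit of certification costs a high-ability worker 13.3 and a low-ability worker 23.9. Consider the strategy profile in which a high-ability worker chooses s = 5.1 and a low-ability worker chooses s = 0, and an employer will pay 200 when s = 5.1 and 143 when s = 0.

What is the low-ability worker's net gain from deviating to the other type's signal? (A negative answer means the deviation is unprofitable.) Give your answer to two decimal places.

-64.89

Playing s = 0 the low-ability worker receives 143.
Deviating to s = 5.1 brings payment 200 at cost 23.9 × 5.1 = 121.89, netting 78.11.
Gain from deviating: 78.11 − 143 = -64.89.
The gain is negative, so the low-ability type's incentive-compatibility constraint is satisfied.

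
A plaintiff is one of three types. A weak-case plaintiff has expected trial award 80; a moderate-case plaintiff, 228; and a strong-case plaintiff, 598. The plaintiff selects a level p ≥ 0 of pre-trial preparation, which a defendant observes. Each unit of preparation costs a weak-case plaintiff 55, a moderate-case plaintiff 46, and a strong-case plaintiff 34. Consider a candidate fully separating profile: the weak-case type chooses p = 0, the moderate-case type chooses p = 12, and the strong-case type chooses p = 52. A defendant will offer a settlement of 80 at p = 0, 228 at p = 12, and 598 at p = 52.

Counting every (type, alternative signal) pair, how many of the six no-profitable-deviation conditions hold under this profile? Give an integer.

Weak-case (own payoff 80): to p=12 gives 228 − 55×12 = -432 → no gain ✓; to p=52 gives 598 − 55×52 = -2262 → no gain ✓.
Strong-case (own payoff 598 − 34×52 = -1170): to p=0 gives 80 → profitable ✗; to p=12 gives 228 − 34×12 = -180 → profitable ✗.
Moderate-case (own payoff 228 − 46×12 = -324): to p=0 gives 80 → profitable ✗; to p=52 gives 598 − 46×52 = -1794 → no gain ✓.
3 of the 6 constraints hold; not an equilibrium.

3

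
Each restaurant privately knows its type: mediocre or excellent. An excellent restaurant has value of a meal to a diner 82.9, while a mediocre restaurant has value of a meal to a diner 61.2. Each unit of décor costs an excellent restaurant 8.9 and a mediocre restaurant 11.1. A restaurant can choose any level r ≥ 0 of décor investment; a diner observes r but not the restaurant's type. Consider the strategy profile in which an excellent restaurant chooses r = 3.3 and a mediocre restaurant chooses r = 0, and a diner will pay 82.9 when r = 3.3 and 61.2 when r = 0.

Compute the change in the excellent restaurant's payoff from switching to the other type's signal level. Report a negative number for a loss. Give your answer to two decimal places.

7.67

Playing r = 3.3 the excellent restaurant receives 82.9 − 8.9 × 3.3 = 53.53.
Deviating to r = 0 yields 61.2 instead.
Gain from deviating: 61.2 − 53.53 = 7.67.
The gain is positive, so the excellent type's incentive-compatibility constraint is violated — this profile is not a separating equilibrium.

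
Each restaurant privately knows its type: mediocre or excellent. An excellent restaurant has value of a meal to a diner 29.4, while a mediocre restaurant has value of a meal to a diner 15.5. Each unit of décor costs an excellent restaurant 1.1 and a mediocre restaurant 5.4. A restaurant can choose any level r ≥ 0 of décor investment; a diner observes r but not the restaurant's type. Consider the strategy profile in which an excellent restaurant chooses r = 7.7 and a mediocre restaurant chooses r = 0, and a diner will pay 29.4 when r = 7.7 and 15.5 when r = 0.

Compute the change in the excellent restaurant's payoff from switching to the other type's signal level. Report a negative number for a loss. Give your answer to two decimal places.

-5.43

Playing r = 7.7 the excellent restaurant receives 29.4 − 1.1 × 7.7 = 20.93.
Deviating to r = 0 yields 15.5 instead.
Gain from deviating: 15.5 − 20.93 = -5.43.
The gain is negative, so the excellent type's incentive-compatibility constraint is satisfied.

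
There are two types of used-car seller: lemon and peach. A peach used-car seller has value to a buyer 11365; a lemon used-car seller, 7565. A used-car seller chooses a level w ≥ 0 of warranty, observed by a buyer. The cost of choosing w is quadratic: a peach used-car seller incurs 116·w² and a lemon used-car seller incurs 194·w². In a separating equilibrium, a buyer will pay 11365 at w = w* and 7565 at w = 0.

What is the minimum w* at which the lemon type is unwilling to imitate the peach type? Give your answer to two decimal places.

The lemon type at w = 0 receives 7565; imitating at w* yields 11365 − 194·w*².
Indifference: 7565 = 11365 − 194·w*², so w*² = (11365 − 7565) / 194 ≈ 19.5876.
w* = √19.5876 ≈ 4.43.

4.43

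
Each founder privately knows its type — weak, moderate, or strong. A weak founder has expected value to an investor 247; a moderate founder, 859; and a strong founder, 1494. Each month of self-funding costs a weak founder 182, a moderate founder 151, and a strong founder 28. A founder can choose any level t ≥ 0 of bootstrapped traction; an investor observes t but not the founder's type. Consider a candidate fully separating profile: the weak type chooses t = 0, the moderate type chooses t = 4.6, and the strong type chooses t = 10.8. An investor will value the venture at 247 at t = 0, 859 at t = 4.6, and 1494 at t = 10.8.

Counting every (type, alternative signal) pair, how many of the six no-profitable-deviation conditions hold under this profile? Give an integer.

Strong (own payoff 1494 − 28×10.8 = 1191.6): to t=0 gives 247 → no gain ✓; to t=4.6 gives 859 − 28×4.6 = 730.2 → no gain ✓.
Moderate (own payoff 859 − 151×4.6 = 164.4): to t=0 gives 247 → profitable ✗; to t=10.8 gives 1494 − 151×10.8 = -136.8 → no gain ✓.
Weak (own payoff 247): to t=4.6 gives 859 − 182×4.6 = 21.8 → no gain ✓; to t=10.8 gives 1494 − 182×10.8 = -471.6 → no gain ✓.
5 of the 6 constraints hold; not an equilibrium.

5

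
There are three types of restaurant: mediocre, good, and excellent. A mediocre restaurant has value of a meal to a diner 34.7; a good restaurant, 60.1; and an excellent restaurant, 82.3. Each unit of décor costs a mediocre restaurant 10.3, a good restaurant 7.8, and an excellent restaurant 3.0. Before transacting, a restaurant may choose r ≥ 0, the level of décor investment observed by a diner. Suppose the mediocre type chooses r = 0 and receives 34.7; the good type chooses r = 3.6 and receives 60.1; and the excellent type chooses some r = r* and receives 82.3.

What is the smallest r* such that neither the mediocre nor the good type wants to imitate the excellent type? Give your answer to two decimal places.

6.45

Mediocre type (on-path payoff 34.7) won't mimic when 34.7 ≥ 82.3 − 10.3·r*, i.e. r* ≥ 4.62.
Good type (on-path payoff 60.1 − 7.8×3.6 = 32.02) won't mimic when 32.02 ≥ 82.3 − 7.8·r*, i.e. r* ≥ 6.45.
Both must hold, so r* = max(4.62, 6.45) = 6.45. The good type's constraint binds.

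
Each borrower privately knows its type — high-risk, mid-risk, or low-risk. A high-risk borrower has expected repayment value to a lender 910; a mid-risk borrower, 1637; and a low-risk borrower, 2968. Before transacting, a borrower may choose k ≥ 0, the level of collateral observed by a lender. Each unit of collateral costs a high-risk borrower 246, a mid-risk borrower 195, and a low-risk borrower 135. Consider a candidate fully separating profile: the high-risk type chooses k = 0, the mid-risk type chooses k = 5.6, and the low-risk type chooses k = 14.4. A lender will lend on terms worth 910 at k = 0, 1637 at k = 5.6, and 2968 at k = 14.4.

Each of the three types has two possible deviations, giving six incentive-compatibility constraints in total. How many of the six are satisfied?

Low-risk (own payoff 2968 − 135×14.4 = 1024): to k=0 gives 910 → no gain ✓; to k=5.6 gives 1637 − 135×5.6 = 881 → no gain ✓.
Mid-risk (own payoff 1637 − 195×5.6 = 545): to k=0 gives 910 → profitable ✗; to k=14.4 gives 2968 − 195×14.4 = 160 → no gain ✓.
High-risk (own payoff 910): to k=5.6 gives 1637 − 246×5.6 = 259.4 → no gain ✓; to k=14.4 gives 2968 − 246×14.4 = -574.4 → no gain ✓.
5 of the 6 constraints hold; not an equilibrium.

5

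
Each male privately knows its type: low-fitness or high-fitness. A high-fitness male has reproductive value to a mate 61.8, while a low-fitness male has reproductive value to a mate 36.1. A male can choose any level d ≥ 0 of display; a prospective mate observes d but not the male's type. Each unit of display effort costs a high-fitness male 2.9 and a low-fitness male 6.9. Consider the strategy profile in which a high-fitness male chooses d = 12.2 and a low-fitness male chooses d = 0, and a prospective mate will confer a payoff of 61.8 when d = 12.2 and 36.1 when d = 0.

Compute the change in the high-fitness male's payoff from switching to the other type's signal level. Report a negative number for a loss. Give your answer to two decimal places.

9.68

Playing d = 12.2 the high-fitness male receives 61.8 − 2.9 × 12.2 = 26.42.
Deviating to d = 0 yields 36.1 instead.
Gain from deviating: 36.1 − 26.42 = 9.68.
The gain is positive, so the high-fitness type's incentive-compatibility constraint is violated — this profile is not a separating equilibrium.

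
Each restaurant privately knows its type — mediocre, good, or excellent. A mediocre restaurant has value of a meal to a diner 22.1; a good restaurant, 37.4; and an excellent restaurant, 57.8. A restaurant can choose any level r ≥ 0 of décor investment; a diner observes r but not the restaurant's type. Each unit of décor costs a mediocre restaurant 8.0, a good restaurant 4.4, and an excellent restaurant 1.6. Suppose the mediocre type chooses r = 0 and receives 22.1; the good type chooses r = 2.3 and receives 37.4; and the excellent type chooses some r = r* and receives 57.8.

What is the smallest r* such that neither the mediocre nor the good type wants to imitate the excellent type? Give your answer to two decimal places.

6.94

Mediocre type (on-path payoff 22.1) won't mimic when 22.1 ≥ 57.8 − 8.0·r*, i.e. r* ≥ 4.46.
Good type (on-path payoff 37.4 − 4.4×2.3 = 27.28) won't mimic when 27.28 ≥ 57.8 − 4.4·r*, i.e. r* ≥ 6.94.
Both must hold, so r* = max(4.46, 6.94) = 6.94. The good type's constraint binds.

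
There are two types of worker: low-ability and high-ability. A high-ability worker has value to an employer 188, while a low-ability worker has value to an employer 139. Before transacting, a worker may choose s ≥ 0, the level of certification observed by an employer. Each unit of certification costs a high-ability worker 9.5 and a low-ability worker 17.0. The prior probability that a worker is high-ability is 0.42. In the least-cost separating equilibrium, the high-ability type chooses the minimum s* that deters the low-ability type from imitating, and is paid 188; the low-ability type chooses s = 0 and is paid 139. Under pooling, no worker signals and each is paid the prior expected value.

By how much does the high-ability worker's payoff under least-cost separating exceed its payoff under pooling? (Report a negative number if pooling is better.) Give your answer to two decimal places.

1.04

Least-cost separating signal: s* solves 139 = 188 − 17.0·s*, so s* = (188 − 139)/17.0 ≈ 2.8824.
High-ability type's separating payoff: 188 − 9.5 × s* = 188 − 9.5 × (188 − 139)/17.0 = 188 − 465.5/17.0 ≈ 160.6176.
Pooling payoff: 0.42 × 188 + 0.58 × 139 = 159.58.
Difference: 160.6176 − 159.58 = 1.0376, i.e. 1.04 to two decimal places.
The high-ability type prefers to separate.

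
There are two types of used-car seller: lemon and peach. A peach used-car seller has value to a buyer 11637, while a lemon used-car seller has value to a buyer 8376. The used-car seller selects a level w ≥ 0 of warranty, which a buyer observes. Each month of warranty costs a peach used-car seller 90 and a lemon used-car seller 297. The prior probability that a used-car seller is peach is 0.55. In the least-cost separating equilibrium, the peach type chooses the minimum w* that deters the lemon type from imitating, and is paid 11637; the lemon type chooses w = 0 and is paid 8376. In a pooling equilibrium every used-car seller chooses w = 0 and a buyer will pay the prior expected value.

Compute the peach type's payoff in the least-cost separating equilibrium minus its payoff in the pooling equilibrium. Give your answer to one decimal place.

Least-cost separating signal: w* solves 8376 = 11637 − 297·w*, so w* = (11637 − 8376)/297 ≈ 10.9798.
Peach type's separating payoff: 11637 − 90 × w* = 11637 − 90 × (11637 − 8376)/297 = 11637 − 293490/297 ≈ 10648.818.
Pooling payoff: 0.55 × 11637 + 0.45 × 8376 = 10169.55.
Difference: 10648.818 − 10169.55 = 479.268, i.e. 479.3 to one decimal place.
The peach type prefers to separate.

479.3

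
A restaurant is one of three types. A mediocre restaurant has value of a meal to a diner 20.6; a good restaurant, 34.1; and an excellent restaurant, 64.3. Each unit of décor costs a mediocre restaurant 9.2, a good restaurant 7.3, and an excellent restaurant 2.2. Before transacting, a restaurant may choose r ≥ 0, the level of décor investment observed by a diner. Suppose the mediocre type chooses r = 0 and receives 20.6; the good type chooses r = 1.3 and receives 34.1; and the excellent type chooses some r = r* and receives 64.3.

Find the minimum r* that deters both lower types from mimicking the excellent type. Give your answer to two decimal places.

5.44

Good type (on-path payoff 34.1 − 7.3×1.3 = 24.61) won't mimic when 24.61 ≥ 64.3 − 7.3·r*, i.e. r* ≥ 5.44.
Mediocre type (on-path payoff 20.6) won't mimic when 20.6 ≥ 64.3 − 9.2·r*, i.e. r* ≥ 4.75.
Both must hold, so r* = max(4.75, 5.44) = 5.44. The good type's constraint binds.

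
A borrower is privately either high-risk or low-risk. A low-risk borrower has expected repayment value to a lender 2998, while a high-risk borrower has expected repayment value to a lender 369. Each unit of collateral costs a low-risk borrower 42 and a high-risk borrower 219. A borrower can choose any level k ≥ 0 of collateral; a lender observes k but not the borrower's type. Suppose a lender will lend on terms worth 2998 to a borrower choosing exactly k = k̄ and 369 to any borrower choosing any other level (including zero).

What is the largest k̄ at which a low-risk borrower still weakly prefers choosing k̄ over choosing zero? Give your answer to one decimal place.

Choosing k̄ yields the low-risk type 2998 − 42·k̄; choosing zero yields 369.
The low-risk type is indifferent at 2998 − 42·k̄ = 369, i.e. k̄ = (2998 − 369) / 42 ≈ 62.6.
For any k̄ above 62.6 the low-risk type would rather pool at zero, so separation collapses.

62.6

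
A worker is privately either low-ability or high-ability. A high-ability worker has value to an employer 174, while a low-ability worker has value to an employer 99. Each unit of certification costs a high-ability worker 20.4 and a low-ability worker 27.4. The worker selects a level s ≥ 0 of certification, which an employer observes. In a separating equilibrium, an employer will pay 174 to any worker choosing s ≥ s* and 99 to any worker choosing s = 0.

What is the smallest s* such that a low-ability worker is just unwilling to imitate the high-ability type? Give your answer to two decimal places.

2.74

A low-ability worker choosing s = 0 receives 99.
Imitating at s* instead would pay 174 at cost 27.4·s*, netting 174 − 27.4·s*.
Indifference: 99 = 174 − 27.4·s*, so s* = (174 − 99) / 27.4 ≈ 2.74.
This is the low-ability type's binding incentive-compatibility constraint; any s ≥ 2.74 sustains separation on that side.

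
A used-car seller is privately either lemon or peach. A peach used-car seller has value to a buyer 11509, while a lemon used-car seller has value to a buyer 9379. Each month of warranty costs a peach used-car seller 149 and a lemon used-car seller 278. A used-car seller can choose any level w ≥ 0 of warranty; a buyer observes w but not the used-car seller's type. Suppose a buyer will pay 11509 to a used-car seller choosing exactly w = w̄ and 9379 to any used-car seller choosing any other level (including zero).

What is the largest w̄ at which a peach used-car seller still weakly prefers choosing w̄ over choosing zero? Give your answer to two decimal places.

14.30

Choosing w̄ yields the peach type 11509 − 149·w̄; choosing zero yields 9379.
The peach type is indifferent at 11509 − 149·w̄ = 9379, i.e. w̄ = (11509 − 9379) / 149 ≈ 14.30.
For any w̄ above 14.30 the peach type would rather pool at zero, so separation collapses.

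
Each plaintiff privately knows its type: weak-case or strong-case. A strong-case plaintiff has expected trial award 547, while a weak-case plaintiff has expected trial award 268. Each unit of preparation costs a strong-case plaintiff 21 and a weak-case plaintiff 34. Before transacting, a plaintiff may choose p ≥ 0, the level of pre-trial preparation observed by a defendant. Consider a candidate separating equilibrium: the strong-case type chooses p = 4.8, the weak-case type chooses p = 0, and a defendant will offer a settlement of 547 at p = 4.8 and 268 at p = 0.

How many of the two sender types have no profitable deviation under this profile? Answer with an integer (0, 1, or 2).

1

Weak-case type: stay at 0 → 268; mimic → 547 − 34 × 4.8 = 383.8. IC fails (268 < 383.8).
Strong-case type: signal → 547 − 21 × 4.8 = 446.2; deviate to 0 → 268. IC holds (446.2 ≥ 268).
1 of 2 constraints hold, so this profile is not an equilibrium.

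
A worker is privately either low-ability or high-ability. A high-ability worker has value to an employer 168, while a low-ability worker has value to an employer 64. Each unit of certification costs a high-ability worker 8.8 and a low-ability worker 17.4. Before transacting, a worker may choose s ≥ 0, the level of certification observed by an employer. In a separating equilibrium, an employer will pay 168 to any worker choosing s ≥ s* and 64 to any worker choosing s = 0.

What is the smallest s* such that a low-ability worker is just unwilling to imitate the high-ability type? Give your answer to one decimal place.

6.0

A low-ability worker choosing s = 0 receives 64.
Imitating at s* instead would pay 168 at cost 17.4·s*, netting 168 − 17.4·s*.
Indifference: 64 = 168 − 17.4·s*, so s* = (168 − 64) / 17.4 ≈ 6.0.
At s* the low-ability type's incentive constraint just binds; the high-ability type strictly prefers s* since its per-unit cost is lower.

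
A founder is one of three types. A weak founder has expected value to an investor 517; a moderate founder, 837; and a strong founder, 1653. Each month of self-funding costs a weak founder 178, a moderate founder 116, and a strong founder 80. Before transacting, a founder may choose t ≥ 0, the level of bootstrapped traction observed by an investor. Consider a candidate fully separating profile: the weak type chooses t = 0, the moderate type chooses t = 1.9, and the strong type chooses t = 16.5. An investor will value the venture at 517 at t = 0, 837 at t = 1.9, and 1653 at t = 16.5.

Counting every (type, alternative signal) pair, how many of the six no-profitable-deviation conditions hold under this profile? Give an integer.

Strong (own payoff 1653 − 80×16.5 = 333): to t=0 gives 517 → profitable ✗; to t=1.9 gives 837 − 80×1.9 = 685 → profitable ✗.
Weak (own payoff 517): to t=1.9 gives 837 − 178×1.9 = 498.8 → no gain ✓; to t=16.5 gives 1653 − 178×16.5 = -1284 → no gain ✓.
Moderate (own payoff 837 − 116×1.9 = 616.6): to t=0 gives 517 → no gain ✓; to t=16.5 gives 1653 − 116×16.5 = -261 → no gain ✓.
4 of the 6 constraints hold; not an equilibrium.

4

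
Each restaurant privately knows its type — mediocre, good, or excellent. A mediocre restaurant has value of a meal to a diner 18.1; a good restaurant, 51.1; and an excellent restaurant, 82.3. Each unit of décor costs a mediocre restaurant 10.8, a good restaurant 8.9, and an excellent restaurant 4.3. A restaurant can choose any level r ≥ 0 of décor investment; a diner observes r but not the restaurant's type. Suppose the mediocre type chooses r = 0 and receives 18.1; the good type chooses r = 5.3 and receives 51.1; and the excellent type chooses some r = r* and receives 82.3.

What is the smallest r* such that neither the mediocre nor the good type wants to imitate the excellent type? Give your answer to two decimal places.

Good type (on-path payoff 51.1 − 8.9×5.3 = 3.93) won't mimic when 3.93 ≥ 82.3 − 8.9·r*, i.e. r* ≥ 8.81.
Mediocre type (on-path payoff 18.1) won't mimic when 18.1 ≥ 82.3 − 10.8·r*, i.e. r* ≥ 5.94.
Both must hold, so r* = max(5.94, 8.81) = 8.81. The good type's constraint binds.

8.81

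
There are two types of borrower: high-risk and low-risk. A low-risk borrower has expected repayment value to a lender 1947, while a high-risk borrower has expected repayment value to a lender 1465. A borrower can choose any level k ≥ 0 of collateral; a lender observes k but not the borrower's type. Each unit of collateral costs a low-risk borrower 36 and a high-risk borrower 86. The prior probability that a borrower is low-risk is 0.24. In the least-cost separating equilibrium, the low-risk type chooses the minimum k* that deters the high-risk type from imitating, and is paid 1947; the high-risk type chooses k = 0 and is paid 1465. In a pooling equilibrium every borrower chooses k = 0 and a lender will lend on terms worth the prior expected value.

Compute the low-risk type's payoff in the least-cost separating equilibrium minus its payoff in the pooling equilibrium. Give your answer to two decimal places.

Least-cost separating signal: k* solves 1465 = 1947 − 86·k*, so k* = (1947 − 1465)/86 ≈ 5.6047.
Low-risk type's separating payoff: 1947 − 36 × k* = 1947 − 36 × (1947 − 1465)/86 = 1947 − 17352/86 ≈ 1745.2326.
Pooling payoff: 0.24 × 1947 + 0.76 × 1465 = 1580.68.
Difference: 1745.2326 − 1580.68 = 164.5526, i.e. 164.55 to two decimal places.
The low-risk type prefers to separate.

164.55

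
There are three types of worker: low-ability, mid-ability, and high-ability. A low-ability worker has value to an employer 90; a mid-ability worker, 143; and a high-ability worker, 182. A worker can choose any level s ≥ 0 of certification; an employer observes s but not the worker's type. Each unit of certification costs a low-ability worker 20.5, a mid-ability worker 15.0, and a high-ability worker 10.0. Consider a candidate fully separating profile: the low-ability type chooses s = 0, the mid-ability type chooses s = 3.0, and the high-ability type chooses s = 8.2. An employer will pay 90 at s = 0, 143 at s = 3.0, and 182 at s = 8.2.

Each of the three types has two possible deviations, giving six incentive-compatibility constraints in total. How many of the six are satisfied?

5

Mid-ability (own payoff 143 − 15.0×3.0 = 98): to s=0 gives 90 → no gain ✓; to s=8.2 gives 182 − 15.0×8.2 = 59 → no gain ✓.
Low-ability (own payoff 90): to s=3.0 gives 143 − 20.5×3.0 = 81.5 → no gain ✓; to s=8.2 gives 182 − 20.5×8.2 = 13.9 → no gain ✓.
High-ability (own payoff 182 − 10.0×8.2 = 100): to s=0 gives 90 → no gain ✓; to s=3.0 gives 143 − 10.0×3.0 = 113 → profitable ✗.
5 of the 6 constraints hold; not an equilibrium.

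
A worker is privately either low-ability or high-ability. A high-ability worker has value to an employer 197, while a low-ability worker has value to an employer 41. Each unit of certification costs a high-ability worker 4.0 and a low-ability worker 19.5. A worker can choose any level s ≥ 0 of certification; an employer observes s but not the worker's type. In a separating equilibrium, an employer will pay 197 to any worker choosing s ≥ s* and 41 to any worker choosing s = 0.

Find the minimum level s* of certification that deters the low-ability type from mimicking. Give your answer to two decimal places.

8.00

A low-ability worker choosing s = 0 receives 41.
Imitating at s* instead would pay 197 at cost 19.5·s*, netting 197 − 19.5·s*.
Indifference: 41 = 197 − 19.5·s*, so s* = (197 − 41) / 19.5 = 8.00.
At s* the low-ability type's incentive constraint just binds; the high-ability type strictly prefers s* since its per-unit cost is lower.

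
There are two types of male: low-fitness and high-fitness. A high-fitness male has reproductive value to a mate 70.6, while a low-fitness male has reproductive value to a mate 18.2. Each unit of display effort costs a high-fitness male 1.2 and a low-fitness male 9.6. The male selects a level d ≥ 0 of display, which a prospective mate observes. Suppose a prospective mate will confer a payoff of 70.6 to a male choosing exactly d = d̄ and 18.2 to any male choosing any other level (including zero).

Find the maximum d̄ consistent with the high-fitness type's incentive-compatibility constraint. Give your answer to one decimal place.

Choosing d̄ yields the high-fitness type 70.6 − 1.2·d̄; choosing zero yields 18.2.
The high-fitness type is indifferent at 70.6 − 1.2·d̄ = 18.2, i.e. d̄ = (70.6 − 18.2) / 1.2 ≈ 43.7.
For any d̄ above 43.7 the high-fitness type would rather pool at zero, so separation collapses.

43.7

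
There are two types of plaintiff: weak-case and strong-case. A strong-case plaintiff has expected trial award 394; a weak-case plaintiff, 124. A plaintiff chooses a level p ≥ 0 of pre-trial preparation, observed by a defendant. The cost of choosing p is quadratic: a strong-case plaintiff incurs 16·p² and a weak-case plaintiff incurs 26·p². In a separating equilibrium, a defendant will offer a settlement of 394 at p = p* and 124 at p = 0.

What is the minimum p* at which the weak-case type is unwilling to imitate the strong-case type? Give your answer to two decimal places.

The weak-case type at p = 0 receives 124; imitating at p* yields 394 − 26·p*².
Indifference: 124 = 394 − 26·p*², so p*² = (394 − 124) / 26 ≈ 10.3846.
p* = √10.3846 ≈ 3.22.

3.22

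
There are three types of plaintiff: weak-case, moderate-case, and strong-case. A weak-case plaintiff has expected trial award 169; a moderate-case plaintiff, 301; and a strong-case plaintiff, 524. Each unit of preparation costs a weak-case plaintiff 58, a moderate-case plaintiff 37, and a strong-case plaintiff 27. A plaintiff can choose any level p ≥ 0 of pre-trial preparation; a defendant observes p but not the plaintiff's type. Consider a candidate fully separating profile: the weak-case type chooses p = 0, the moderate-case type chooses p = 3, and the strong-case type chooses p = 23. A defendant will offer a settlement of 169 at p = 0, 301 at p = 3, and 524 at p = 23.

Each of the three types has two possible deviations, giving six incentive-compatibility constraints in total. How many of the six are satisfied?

Weak-case (own payoff 169): to p=3 gives 301 − 58×3 = 127 → no gain ✓; to p=23 gives 524 − 58×23 = -810 → no gain ✓.
Moderate-case (own payoff 301 − 37×3 = 190): to p=0 gives 169 → no gain ✓; to p=23 gives 524 − 37×23 = -327 → no gain ✓.
Strong-case (own payoff 524 − 27×23 = -97): to p=0 gives 169 → profitable ✗; to p=3 gives 301 − 27×3 = 220 → profitable ✗.
4 of the 6 constraints hold; not an equilibrium.

4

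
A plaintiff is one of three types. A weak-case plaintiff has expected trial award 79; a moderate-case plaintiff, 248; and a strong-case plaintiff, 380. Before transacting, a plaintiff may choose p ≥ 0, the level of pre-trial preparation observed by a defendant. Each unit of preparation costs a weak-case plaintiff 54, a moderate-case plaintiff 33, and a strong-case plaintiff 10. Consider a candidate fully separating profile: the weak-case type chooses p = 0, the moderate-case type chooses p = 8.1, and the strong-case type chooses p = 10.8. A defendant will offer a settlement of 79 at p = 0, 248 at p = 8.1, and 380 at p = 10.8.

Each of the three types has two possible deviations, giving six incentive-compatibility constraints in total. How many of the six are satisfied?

4

Weak-case (own payoff 79): to p=8.1 gives 248 − 54×8.1 = -189.4 → no gain ✓; to p=10.8 gives 380 − 54×10.8 = -203.2 → no gain ✓.
Strong-case (own payoff 380 − 10×10.8 = 272): to p=0 gives 79 → no gain ✓; to p=8.1 gives 248 − 10×8.1 = 167 → no gain ✓.
Moderate-case (own payoff 248 − 33×8.1 = -19.3): to p=0 gives 79 → profitable ✗; to p=10.8 gives 380 − 33×10.8 = 23.6 → profitable ✗.
4 of the 6 constraints hold; not an equilibrium.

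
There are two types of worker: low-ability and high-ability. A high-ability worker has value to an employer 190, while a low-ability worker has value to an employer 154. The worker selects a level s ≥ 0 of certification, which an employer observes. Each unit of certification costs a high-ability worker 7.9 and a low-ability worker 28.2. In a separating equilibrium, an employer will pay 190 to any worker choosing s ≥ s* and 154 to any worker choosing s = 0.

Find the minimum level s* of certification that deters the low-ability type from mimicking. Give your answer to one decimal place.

A low-ability worker choosing s = 0 receives 154.
Imitating at s* instead would pay 190 at cost 28.2·s*, netting 190 − 28.2·s*.
Indifference: 154 = 190 − 28.2·s*, so s* = (190 − 154) / 28.2 ≈ 1.3.
At s* the low-ability type's incentive constraint just binds; the high-ability type strictly prefers s* since its per-unit cost is lower.

1.3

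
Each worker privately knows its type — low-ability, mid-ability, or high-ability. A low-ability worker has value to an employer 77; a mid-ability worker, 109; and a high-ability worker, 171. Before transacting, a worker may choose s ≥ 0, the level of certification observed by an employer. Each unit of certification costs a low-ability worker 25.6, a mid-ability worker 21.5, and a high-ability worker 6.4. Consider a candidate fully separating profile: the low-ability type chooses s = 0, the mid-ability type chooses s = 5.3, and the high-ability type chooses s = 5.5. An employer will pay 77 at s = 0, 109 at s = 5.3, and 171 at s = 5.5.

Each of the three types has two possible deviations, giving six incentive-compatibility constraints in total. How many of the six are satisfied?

4

Mid-ability (own payoff 109 − 21.5×5.3 = -4.95): to s=0 gives 77 → profitable ✗; to s=5.5 gives 171 − 21.5×5.5 = 52.75 → profitable ✗.
High-ability (own payoff 171 − 6.4×5.5 = 135.8): to s=0 gives 77 → no gain ✓; to s=5.3 gives 109 − 6.4×5.3 = 75.08 → no gain ✓.
Low-ability (own payoff 77): to s=5.3 gives 109 − 25.6×5.3 = -26.68 → no gain ✓; to s=5.5 gives 171 − 25.6×5.5 = 30.2 → no gain ✓.
4 of the 6 constraints hold; not an equilibrium.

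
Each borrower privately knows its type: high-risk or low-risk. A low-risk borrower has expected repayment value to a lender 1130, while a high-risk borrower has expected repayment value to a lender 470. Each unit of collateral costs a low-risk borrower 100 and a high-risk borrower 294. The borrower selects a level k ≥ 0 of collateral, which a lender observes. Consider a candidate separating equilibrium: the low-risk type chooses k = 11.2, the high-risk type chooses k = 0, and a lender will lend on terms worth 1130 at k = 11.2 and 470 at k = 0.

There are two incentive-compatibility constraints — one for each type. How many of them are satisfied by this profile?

High-risk type: stay at 0 → 470; mimic → 1130 − 294 × 11.2 = -2162.8. IC holds (470 ≥ -2162.8).
Low-risk type: signal → 1130 − 100 × 11.2 = 10; deviate to 0 → 470. IC fails (10 < 470).
1 of 2 constraints hold, so this profile is not an equilibrium.

1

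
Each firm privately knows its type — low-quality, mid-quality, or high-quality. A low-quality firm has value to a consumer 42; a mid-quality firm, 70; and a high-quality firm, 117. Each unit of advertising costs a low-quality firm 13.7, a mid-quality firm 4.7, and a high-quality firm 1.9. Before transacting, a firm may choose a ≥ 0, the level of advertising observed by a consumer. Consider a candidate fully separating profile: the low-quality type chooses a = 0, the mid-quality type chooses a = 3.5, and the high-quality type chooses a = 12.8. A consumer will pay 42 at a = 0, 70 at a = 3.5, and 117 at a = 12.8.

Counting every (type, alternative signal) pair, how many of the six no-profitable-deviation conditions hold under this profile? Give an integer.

5

High-quality (own payoff 117 − 1.9×12.8 = 92.68): to a=0 gives 42 → no gain ✓; to a=3.5 gives 70 − 1.9×3.5 = 63.35 → no gain ✓.
Mid-quality (own payoff 70 − 4.7×3.5 = 53.55): to a=0 gives 42 → no gain ✓; to a=12.8 gives 117 − 4.7×12.8 = 56.84 → profitable ✗.
Low-quality (own payoff 42): to a=3.5 gives 70 − 13.7×3.5 = 22.05 → no gain ✓; to a=12.8 gives 117 − 13.7×12.8 = -58.36 → no gain ✓.
5 of the 6 constraints hold; not an equilibrium.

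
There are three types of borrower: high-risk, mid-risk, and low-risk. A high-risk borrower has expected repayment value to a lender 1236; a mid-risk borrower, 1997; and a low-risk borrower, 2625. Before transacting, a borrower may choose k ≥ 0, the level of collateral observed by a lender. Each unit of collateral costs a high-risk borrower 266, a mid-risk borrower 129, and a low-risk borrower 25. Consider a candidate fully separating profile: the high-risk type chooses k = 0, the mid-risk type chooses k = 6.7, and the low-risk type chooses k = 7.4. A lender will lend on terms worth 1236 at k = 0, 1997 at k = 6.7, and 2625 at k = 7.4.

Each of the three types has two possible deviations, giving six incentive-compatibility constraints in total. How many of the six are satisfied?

High-risk (own payoff 1236): to k=6.7 gives 1997 − 266×6.7 = 214.8 → no gain ✓; to k=7.4 gives 2625 − 266×7.4 = 656.6 → no gain ✓.
Mid-risk (own payoff 1997 − 129×6.7 = 1132.7): to k=0 gives 1236 → profitable ✗; to k=7.4 gives 2625 − 129×7.4 = 1670.4 → profitable ✗.
Low-risk (own payoff 2625 − 25×7.4 = 2440): to k=0 gives 1236 → no gain ✓; to k=6.7 gives 1997 − 25×6.7 = 1829.5 → no gain ✓.
4 of the 6 constraints hold; not an equilibrium.

4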